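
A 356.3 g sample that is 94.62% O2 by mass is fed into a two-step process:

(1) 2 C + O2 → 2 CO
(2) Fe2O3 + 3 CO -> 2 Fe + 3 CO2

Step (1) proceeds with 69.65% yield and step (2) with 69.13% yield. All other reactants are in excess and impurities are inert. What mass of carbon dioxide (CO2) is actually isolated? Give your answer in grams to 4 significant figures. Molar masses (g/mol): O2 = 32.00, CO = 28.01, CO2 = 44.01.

Pure O2 = 356.3 × 0.9462 = 337.13 g.
n(O2) = 337.13 / 32.00 = 10.535 mol.
Step 1 (O2:CO = 1:2): theoretical n(CO) = 21.071 mol; at 69.65% yield, n(CO) = 14.676 mol.
Step 2 (CO:CO2 = 3:3): theoretical n(CO2) = 14.676 mol, so theoretical mass = 14.676 × 44.01 = 645.88 g.
At 69.13% yield, actual mass of CO2 = 645.88 × 0.6913 = 446.50 g.

446.5 g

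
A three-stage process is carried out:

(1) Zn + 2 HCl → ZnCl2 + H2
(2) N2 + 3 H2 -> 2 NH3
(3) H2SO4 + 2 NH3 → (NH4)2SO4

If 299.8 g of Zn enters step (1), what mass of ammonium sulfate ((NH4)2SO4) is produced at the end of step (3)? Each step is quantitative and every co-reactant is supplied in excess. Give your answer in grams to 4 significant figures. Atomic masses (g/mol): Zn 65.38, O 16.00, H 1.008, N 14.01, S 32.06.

M(Zn) = 65.38 g/mol.
M((NH4)2SO4) = 2(14.01) + 8(1.008) + 32.06 + 4(16.00) = 132.144 g/mol.
n(Zn) = 299.8 / 65.38 = 4.5855 mol.
Reaction (1): Zn→H2 ratio 1:1 ⇒ n(H2) = 4.5855 mol.
Reaction (2): H2→NH3 ratio 3:2 ⇒ n(NH3) = 3.0570 mol.
Reaction (3): NH3→(NH4)2SO4 ratio 2:1 ⇒ n((NH4)2SO4) = 1.5285 mol.
Mass of (NH4)2SO4 = 1.5285 × 132.144 = 201.98 g.

202.0 g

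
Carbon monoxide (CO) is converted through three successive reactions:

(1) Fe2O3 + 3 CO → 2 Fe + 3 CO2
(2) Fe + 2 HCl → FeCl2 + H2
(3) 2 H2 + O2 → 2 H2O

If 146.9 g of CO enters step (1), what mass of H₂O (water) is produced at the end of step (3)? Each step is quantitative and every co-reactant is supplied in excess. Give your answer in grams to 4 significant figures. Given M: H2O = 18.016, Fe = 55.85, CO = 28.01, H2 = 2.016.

62.99 g

n(CO) = 146.9 / 28.01 = 5.2446 mol.
Reaction (1): CO→Fe ratio 3:2 ⇒ n(Fe) = 3.4964 mol.
Reaction (2): Fe→H2 ratio 1:1 ⇒ n(H2) = 3.4964 mol.
Reaction (3): H2→H2O ratio 2:2 ⇒ n(H2O) = 3.4964 mol.
Mass of H2O = 3.4964 × 18.016 = 62.991 g.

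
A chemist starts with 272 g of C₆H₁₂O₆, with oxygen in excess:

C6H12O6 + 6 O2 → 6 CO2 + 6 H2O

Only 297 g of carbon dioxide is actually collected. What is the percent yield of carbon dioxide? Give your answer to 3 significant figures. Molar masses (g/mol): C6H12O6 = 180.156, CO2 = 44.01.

74.5 %

n(C6H12O6) = 272.0 g / 180.156 g/mol = 1.510 mol.
From the equation the C6H12O6:CO2 mole ratio is 1:6, so n(CO2) = 1.510 × 6/1 = 9.059 mol.
Mass of CO2 = 9.059 mol × 44.01 g/mol = 398.7 g.
This is the theoretical yield. Percent yield = 297 g / 398.7 g × 100% = 74.50%.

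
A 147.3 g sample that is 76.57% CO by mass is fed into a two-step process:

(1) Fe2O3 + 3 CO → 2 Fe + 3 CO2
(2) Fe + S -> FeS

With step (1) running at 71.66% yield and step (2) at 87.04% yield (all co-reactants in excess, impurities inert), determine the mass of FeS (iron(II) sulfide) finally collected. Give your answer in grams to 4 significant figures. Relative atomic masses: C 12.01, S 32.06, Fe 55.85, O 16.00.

147.2 g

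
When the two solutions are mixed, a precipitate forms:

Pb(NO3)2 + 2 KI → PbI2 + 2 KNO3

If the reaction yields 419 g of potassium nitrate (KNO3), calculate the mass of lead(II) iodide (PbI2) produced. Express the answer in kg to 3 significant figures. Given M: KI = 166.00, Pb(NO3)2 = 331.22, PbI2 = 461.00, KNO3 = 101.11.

0.955 kg

n(KNO3) = 419.0 g / 101.11 g/mol = 4.144 mol.
From the equation the KNO3:PbI2 mole ratio is 2:1, so n(PbI2) = 4.144 × 1/2 = 2.072 mol.
Mass of PbI2 = 2.072 mol × 461.00 g/mol = 955.2 g.
Converting to kg: 955.2 g = 0.955 kg.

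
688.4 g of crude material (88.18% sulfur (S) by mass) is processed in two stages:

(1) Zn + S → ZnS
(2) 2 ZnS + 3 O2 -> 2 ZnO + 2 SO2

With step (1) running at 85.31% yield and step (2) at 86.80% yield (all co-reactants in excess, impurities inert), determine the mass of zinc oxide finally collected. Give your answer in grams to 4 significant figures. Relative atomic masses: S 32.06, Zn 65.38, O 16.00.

Pure S = 688.4 × 0.8818 = 607.03 g.
M(S) = 32.06 g/mol.
M(ZnO) = 65.38 + 16.00 = 81.38 g/mol.
n(S) = 607.03 / 32.06 = 18.934 mol.
Step 1 (S:ZnS = 1:1): theoretical n(ZnS) = 18.934 mol; at 85.31% yield, n(ZnS) = 16.153 mol.
Step 2 (ZnS:ZnO = 2:2): theoretical n(ZnO) = 16.153 mol, so theoretical mass = 16.153 × 81.38 = 1314.5 g.
At 86.80% yield, actual mass of ZnO = 1314.5 × 0.8680 = 1141.0 g.

1141 g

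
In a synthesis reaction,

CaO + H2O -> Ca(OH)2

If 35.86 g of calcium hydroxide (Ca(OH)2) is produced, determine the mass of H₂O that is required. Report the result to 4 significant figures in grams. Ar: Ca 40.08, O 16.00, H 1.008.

M(Ca(OH)2) = 40.08 + 2(16.00) + 2(1.008) = 74.096 g/mol.
M(H2O) = 2(1.008) + 16.00 = 18.016 g/mol.
n(Ca(OH)2) = 35.860 g / 74.096 g/mol = 0.48397 mol.
From the equation the Ca(OH)2:H2O mole ratio is 1:1, so n(H2O) = 0.48397 × 1/1 = 0.48397 mol.
Mass of H2O = 0.48397 mol × 18.016 g/mol = 8.7191 g.

8.719 g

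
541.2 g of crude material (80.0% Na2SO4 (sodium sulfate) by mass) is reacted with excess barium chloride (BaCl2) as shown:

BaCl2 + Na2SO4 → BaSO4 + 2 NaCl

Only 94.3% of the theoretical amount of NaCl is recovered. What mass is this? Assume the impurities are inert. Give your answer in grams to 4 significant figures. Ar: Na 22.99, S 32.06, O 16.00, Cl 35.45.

Pure Na2SO4 available = 541.2 g × 0.800 = 432.96 g.
M(Na2SO4) = 2(22.99) + 32.06 + 4(16.00) = 142.04 g/mol.
M(NaCl) = 22.99 + 35.45 = 58.44 g/mol.
n(Na2SO4) = 432.96 g / 142.04 g/mol = 3.0482 mol.
From the equation the Na2SO4:NaCl mole ratio is 1:2, so n(NaCl) = 3.0482 × 2/1 = 6.0963 mol.
Mass of NaCl = 6.0963 mol × 58.44 g/mol = 356.27 g.
Actual mass collected = 356.27 g × 0.943 = 335.96 g.

336.0 g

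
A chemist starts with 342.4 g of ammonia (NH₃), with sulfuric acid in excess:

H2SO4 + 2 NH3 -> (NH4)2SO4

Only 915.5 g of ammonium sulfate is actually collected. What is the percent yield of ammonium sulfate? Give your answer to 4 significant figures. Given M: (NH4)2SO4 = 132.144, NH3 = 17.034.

n(NH3) = 342.40 g / 17.034 g/mol = 20.101 mol.
From the equation the NH3:(NH4)2SO4 mole ratio is 2:1, so n((NH4)2SO4) = 20.101 × 1/2 = 10.050 mol.
Mass of (NH4)2SO4 = 10.050 mol × 132.144 g/mol = 1328.1 g.
This is the theoretical yield. Percent yield = 915.5 g / 1328.1 g × 100% = 68.932%.

68.93 %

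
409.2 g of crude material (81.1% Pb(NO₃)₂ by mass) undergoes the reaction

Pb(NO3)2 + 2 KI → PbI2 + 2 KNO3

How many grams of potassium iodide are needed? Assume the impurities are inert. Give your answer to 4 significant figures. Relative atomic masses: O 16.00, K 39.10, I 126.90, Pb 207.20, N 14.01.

Mass of pure Pb(NO3)2 = 409.2 g × 0.811 = 331.86 g.
M(Pb(NO3)2) = 207.20 + 2(14.01) + 6(16.00) = 331.22 g/mol.
M(KI) = 39.10 + 126.90 = 166.00 g/mol.
n(Pb(NO3)2) = 331.86 g / 331.22 g/mol = 1.0019 mol.
From the equation the Pb(NO3)2:KI mole ratio is 1:2, so n(KI) = 1.0019 × 2/1 = 2.0039 mol.
Mass of KI = 2.0039 mol × 166.00 g/mol = 332.64 g.

332.6 g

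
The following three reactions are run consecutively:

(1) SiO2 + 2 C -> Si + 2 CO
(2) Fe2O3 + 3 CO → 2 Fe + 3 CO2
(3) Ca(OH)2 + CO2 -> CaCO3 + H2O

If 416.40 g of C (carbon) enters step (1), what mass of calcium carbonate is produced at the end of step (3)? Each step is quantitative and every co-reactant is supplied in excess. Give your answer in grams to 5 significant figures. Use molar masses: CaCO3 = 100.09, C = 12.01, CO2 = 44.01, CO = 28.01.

n(C) = 416.40 / 12.01 = 34.6711 mol.
Reaction (1): C→CO ratio 2:2 ⇒ n(CO) = 34.6711 mol.
Reaction (2): CO→CO2 ratio 3:3 ⇒ n(CO2) = 34.6711 mol.
Reaction (3): CO2→CaCO3 ratio 1:1 ⇒ n(CaCO3) = 34.6711 mol.
Mass of CaCO3 = 34.6711 × 100.09 = 3470.23 g.

3470.2 g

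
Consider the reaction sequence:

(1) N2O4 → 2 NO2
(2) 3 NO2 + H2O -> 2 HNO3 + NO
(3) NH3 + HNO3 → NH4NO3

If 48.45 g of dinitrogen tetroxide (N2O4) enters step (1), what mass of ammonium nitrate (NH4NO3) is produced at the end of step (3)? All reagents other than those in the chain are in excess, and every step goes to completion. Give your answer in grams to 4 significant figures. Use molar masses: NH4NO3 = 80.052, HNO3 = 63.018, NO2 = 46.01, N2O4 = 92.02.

56.20 g

n(N2O4) = 48.45 / 92.02 = 0.52652 mol.
Reaction (1): N2O4→NO2 ratio 1:2 ⇒ n(NO2) = 1.0530 mol.
Reaction (2): NO2→HNO3 ratio 3:2 ⇒ n(HNO3) = 0.70202 mol.
Reaction (3): HNO3→NH4NO3 ratio 1:1 ⇒ n(NH4NO3) = 0.70202 mol.
Mass of NH4NO3 = 0.70202 × 80.052 = 56.198 g.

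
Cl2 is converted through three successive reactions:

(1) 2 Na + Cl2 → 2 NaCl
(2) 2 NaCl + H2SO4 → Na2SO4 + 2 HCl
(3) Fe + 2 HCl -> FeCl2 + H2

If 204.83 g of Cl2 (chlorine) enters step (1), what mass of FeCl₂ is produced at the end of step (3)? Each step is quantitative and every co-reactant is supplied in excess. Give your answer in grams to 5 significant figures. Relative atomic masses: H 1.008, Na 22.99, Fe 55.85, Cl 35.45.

M(Cl2) = 2(35.45) = 70.90 g/mol.
M(FeCl2) = 55.85 + 2(35.45) = 126.75 g/mol.
n(Cl2) = 204.83 / 70.90 = 2.88900 mol.
Reaction (1): Cl2→NaCl ratio 1:2 ⇒ n(NaCl) = 5.77800 mol.
Reaction (2): NaCl→HCl ratio 2:2 ⇒ n(HCl) = 5.77800 mol.
Reaction (3): HCl→FeCl2 ratio 2:1 ⇒ n(FeCl2) = 2.88900 mol.
Mass of FeCl2 = 2.88900 × 126.75 = 366.181 g.

366.18 g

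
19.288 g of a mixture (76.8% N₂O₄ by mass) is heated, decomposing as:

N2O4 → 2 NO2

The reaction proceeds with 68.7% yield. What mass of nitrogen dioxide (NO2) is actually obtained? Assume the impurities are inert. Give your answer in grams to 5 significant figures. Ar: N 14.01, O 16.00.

Pure N2O4 available = 19.288 g × 0.768 = 14.8132 g.
M(N2O4) = 2(14.01) + 4(16.00) = 92.02 g/mol.
M(NO2) = 14.01 + 2(16.00) = 46.01 g/mol.
n(N2O4) = 14.8132 g / 92.02 g/mol = 0.160978 mol.
From the equation the N2O4:NO2 mole ratio is 1:2, so n(NO2) = 0.160978 × 2/1 = 0.321956 mol.
Mass of NO2 = 0.321956 mol × 46.01 g/mol = 14.8132 g.
Actual mass collected = 14.8132 g × 0.687 = 10.1767 g.

10.177 g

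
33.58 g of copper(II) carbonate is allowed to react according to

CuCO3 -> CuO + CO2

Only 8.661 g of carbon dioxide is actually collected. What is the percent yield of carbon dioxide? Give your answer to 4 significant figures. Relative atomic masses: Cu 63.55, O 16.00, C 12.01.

72.41 %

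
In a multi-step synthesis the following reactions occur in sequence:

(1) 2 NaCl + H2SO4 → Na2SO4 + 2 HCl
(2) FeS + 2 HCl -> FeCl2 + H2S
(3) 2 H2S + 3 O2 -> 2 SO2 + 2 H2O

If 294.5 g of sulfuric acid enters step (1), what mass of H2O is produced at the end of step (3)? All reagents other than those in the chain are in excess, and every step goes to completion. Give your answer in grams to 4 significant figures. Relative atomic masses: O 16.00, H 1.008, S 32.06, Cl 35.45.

54.10 g

M(H2SO4) = 2(1.008) + 32.06 + 4(16.00) = 98.076 g/mol.
M(H2O) = 2(1.008) + 16.00 = 18.016 g/mol.
n(H2SO4) = 294.5 / 98.076 = 3.0028 mol.
Reaction (1): H2SO4→HCl ratio 1:2 ⇒ n(HCl) = 6.0055 mol.
Reaction (2): HCl→H2S ratio 2:1 ⇒ n(H2S) = 3.0028 mol.
Reaction (3): H2S→H2O ratio 2:2 ⇒ n(H2O) = 3.0028 mol.
Mass of H2O = 3.0028 × 18.016 = 54.098 g.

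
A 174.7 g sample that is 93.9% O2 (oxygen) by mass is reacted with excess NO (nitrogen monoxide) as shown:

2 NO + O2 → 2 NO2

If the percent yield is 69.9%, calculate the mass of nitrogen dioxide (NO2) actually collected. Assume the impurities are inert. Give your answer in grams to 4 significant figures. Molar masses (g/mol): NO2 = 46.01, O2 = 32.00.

Pure O2 available = 174.7 g × 0.939 = 164.04 g.
n(O2) = 164.04 g / 32.00 g/mol = 5.1264 mol.
From the equation the O2:NO2 mole ratio is 1:2, so n(NO2) = 5.1264 × 2/1 = 10.253 mol.
Mass of NO2 = 10.253 mol × 46.01 g/mol = 471.73 g.
Actual mass collected = 471.73 g × 0.699 = 329.74 g.

329.7 g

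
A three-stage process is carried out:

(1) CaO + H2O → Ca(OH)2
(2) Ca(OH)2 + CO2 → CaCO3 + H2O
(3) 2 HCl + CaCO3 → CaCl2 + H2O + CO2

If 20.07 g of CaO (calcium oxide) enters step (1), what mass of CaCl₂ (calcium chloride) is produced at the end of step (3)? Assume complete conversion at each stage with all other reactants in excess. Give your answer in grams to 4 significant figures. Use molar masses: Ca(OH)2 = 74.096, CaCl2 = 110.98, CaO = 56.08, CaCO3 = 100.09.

39.72 g

n(CaO) = 20.07 / 56.08 = 0.35788 mol.
Reaction (1): CaO→Ca(OH)2 ratio 1:1 ⇒ n(Ca(OH)2) = 0.35788 mol.
Reaction (2): Ca(OH)2→CaCO3 ratio 1:1 ⇒ n(CaCO3) = 0.35788 mol.
Reaction (3): CaCO3→CaCl2 ratio 1:1 ⇒ n(CaCl2) = 0.35788 mol.
Mass of CaCl2 = 0.35788 × 110.98 = 39.718 g.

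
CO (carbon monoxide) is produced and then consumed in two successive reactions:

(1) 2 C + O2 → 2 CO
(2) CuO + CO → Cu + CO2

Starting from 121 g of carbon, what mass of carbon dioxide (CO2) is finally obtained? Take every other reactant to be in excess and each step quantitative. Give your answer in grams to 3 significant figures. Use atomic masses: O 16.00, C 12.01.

443 g

M(C) = 12.01 g/mol.
M(CO2) = 12.01 + 2(16.00) = 44.01 g/mol.
n(C) = 121.0 / 12.01 = 10.07 mol.
Step 1 gives a 2:2 ratio of C to CO, so n(CO) = 10.07 mol.
In step 2 the CO:CO2 ratio is 1:1, so n(CO2) = 10.07 mol.
Mass of CO2 = 10.07 × 44.01 = 443.4 g.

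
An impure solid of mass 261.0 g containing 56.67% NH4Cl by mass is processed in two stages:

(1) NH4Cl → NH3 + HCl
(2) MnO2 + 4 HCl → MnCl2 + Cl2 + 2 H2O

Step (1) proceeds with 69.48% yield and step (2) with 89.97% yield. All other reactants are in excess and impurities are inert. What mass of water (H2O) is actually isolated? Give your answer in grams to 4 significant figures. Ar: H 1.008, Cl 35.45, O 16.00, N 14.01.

Pure NH4Cl = 261.0 × 0.5667 = 147.91 g.
M(NH4Cl) = 14.01 + 4(1.008) + 35.45 = 53.492 g/mol.
M(H2O) = 2(1.008) + 16.00 = 18.016 g/mol.
n(NH4Cl) = 147.91 / 53.492 = 2.7651 mol.
Step 1 (NH4Cl:HCl = 1:1): theoretical n(HCl) = 2.7651 mol; at 69.48% yield, n(HCl) = 1.9212 mol.
Step 2 (HCl:H2O = 4:2): theoretical n(H2O) = 0.96058 mol, so theoretical mass = 0.96058 × 18.016 = 17.306 g.
At 89.97% yield, actual mass of H2O = 17.306 × 0.8997 = 15.570 g.

15.57 g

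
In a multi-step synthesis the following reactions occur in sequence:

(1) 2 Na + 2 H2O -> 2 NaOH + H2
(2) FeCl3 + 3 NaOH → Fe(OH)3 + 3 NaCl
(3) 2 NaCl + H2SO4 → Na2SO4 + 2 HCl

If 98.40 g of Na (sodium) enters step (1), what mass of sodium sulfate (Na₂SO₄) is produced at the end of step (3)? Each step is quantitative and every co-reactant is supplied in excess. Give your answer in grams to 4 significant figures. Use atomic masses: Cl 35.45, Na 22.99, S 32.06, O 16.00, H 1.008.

304.0 g

M(Na) = 22.99 g/mol.
M(Na2SO4) = 2(22.99) + 32.06 + 4(16.00) = 142.04 g/mol.
n(Na) = 98.40 / 22.99 = 4.2801 mol.
Reaction (1): Na→NaOH ratio 2:2 ⇒ n(NaOH) = 4.2801 mol.
Reaction (2): NaOH→NaCl ratio 3:3 ⇒ n(NaCl) = 4.2801 mol.
Reaction (3): NaCl→Na2SO4 ratio 2:1 ⇒ n(Na2SO4) = 2.1401 mol.
Mass of Na2SO4 = 2.1401 × 142.04 = 303.97 g.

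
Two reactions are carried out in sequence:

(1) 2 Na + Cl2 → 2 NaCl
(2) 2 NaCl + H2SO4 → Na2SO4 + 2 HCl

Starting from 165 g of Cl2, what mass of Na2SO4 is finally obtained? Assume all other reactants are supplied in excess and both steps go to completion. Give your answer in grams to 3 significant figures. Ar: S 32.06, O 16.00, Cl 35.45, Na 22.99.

331 g

M(Cl2) = 2(35.45) = 70.90 g/mol.
M(Na2SO4) = 2(22.99) + 32.06 + 4(16.00) = 142.04 g/mol.
n(Cl2) = 165.0 / 70.90 = 2.327 mol.
Step 1 gives a 1:2 ratio of Cl2 to NaCl, so n(NaCl) = 4.654 mol.
In step 2 the NaCl:Na2SO4 ratio is 2:1, so n(Na2SO4) = 2.327 mol.
Mass of Na2SO4 = 2.327 × 142.04 = 330.6 g.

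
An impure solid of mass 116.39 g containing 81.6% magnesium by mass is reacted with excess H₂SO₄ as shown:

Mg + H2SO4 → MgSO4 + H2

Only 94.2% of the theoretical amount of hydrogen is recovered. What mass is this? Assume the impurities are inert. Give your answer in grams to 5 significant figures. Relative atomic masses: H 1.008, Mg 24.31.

7.4193 g

Pure Mg available = 116.39 g × 0.816 = 94.9742 g.
M(Mg) = 24.31 g/mol.
M(H2) = 2(1.008) = 2.016 g/mol.
n(Mg) = 94.9742 g / 24.31 g/mol = 3.90680 mol.
From the equation the Mg:H2 mole ratio is 1:1, so n(H2) = 3.90680 × 1/1 = 3.90680 mol.
Mass of H2 = 3.90680 mol × 2.016 g/mol = 7.87610 g.
Actual mass collected = 7.87610 g × 0.942 = 7.41929 g.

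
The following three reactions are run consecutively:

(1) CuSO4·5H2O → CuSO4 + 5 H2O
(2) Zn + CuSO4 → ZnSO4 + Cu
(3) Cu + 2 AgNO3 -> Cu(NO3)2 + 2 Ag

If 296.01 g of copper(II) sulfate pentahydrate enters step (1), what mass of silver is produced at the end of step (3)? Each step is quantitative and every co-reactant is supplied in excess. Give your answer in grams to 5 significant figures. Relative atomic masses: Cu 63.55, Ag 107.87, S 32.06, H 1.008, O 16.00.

M(CuSO4·5H2O) = 63.55 + 32.06 + 9(16.00) + 10(1.008) = 249.69 g/mol.
M(Ag) = 107.87 g/mol.
n(CuSO4·5H2O) = 296.01 / 249.69 = 1.18551 mol.
Reaction (1): CuSO4·5H2O→CuSO4 ratio 1:1 ⇒ n(CuSO4) = 1.18551 mol.
Reaction (2): CuSO4→Cu ratio 1:1 ⇒ n(Cu) = 1.18551 mol.
Reaction (3): Cu→Ag ratio 1:2 ⇒ n(Ag) = 2.37102 mol.
Mass of Ag = 2.37102 × 107.87 = 255.762 g.

255.76 g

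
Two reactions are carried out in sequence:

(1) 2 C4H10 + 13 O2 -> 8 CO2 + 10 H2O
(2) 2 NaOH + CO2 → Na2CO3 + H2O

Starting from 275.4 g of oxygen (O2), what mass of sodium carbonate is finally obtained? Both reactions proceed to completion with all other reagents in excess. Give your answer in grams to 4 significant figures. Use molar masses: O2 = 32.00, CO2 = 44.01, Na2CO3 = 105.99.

561.3 g

n(O2) = 275.40 / 32.00 = 8.6062 mol.
Step 1 gives a 13:8 ratio of O2 to CO2, so n(CO2) = 5.2962 mol.
In step 2 the CO2:Na2CO3 ratio is 1:1, so n(Na2CO3) = 5.2962 mol.
Mass of Na2CO3 = 5.2962 × 105.99 = 561.34 g.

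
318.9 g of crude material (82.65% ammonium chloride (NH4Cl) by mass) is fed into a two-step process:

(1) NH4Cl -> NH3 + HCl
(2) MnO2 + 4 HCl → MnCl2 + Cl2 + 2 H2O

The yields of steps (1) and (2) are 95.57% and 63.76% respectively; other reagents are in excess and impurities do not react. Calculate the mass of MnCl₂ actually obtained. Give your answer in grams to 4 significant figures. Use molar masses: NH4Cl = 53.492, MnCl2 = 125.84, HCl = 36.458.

94.46 g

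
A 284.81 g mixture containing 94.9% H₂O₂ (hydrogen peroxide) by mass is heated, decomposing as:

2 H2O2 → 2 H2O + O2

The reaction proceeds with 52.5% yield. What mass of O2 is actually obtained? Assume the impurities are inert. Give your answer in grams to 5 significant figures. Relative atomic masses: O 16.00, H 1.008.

Pure H2O2 available = 284.81 g × 0.949 = 270.285 g.
M(H2O2) = 2(1.008) + 2(16.00) = 34.016 g/mol.
M(O2) = 2(16.00) = 32.00 g/mol.
n(H2O2) = 270.285 g / 34.016 g/mol = 7.94581 mol.
From the equation the H2O2:O2 mole ratio is 2:1, so n(O2) = 7.94581 × 1/2 = 3.97291 mol.
Mass of O2 = 3.97291 mol × 32.00 g/mol = 127.133 g.
Actual mass collected = 127.133 g × 0.525 = 66.7448 g.

66.745 g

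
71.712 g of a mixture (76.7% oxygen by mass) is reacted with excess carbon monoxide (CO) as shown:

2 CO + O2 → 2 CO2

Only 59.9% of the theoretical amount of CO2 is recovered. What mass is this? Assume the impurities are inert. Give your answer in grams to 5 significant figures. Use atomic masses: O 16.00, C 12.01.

90.624 g

Pure O2 available = 71.712 g × 0.767 = 55.0031 g.
M(O2) = 2(16.00) = 32.00 g/mol.
M(CO2) = 12.01 + 2(16.00) = 44.01 g/mol.
n(O2) = 55.0031 g / 32.00 g/mol = 1.71885 mol.
From the equation the O2:CO2 mole ratio is 1:2, so n(CO2) = 1.71885 × 2/1 = 3.43769 mol.
Mass of CO2 = 3.43769 mol × 44.01 g/mol = 151.293 g.
Actual mass collected = 151.293 g × 0.599 = 90.6245 g.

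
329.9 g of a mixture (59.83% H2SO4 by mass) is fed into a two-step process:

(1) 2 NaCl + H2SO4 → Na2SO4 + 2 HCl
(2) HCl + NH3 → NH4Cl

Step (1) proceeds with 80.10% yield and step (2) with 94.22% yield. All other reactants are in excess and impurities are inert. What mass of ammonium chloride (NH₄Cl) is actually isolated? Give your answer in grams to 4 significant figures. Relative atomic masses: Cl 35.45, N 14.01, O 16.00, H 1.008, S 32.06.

Pure H2SO4 = 329.9 × 0.5983 = 197.38 g.
M(H2SO4) = 2(1.008) + 32.06 + 4(16.00) = 98.076 g/mol.
M(NH4Cl) = 14.01 + 4(1.008) + 35.45 = 53.492 g/mol.
n(H2SO4) = 197.38 / 98.076 = 2.0125 mol.
Step 1 (H2SO4:HCl = 1:2): theoretical n(HCl) = 4.0250 mol; at 80.10% yield, n(HCl) = 3.2240 mol.
Step 2 (HCl:NH4Cl = 1:1): theoretical n(NH4Cl) = 3.2240 mol, so theoretical mass = 3.2240 × 53.492 = 172.46 g.
At 94.22% yield, actual mass of NH4Cl = 172.46 × 0.9422 = 162.49 g.

162.5 g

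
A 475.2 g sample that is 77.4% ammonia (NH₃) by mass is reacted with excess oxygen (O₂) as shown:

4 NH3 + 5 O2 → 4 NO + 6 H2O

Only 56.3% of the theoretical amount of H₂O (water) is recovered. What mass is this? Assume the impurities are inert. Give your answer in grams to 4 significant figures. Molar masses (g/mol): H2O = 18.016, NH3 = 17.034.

Pure NH3 available = 475.2 g × 0.774 = 367.80 g.
n(NH3) = 367.80 g / 17.034 g/mol = 21.592 mol.
From the equation the NH3:H2O mole ratio is 4:6, so n(H2O) = 21.592 × 6/4 = 32.389 mol.
Mass of H2O = 32.389 mol × 18.016 g/mol = 583.51 g.
Actual mass collected = 583.51 g × 0.563 = 328.52 g.

328.5 g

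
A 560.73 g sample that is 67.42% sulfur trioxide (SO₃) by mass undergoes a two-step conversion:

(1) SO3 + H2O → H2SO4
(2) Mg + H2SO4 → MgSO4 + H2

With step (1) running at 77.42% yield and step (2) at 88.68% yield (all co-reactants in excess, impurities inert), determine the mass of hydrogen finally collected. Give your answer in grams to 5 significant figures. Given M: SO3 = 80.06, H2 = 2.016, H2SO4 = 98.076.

6.5358 g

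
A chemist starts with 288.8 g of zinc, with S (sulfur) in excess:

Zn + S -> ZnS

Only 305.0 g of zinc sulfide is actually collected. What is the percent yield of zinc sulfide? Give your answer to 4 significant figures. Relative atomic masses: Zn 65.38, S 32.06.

70.86 %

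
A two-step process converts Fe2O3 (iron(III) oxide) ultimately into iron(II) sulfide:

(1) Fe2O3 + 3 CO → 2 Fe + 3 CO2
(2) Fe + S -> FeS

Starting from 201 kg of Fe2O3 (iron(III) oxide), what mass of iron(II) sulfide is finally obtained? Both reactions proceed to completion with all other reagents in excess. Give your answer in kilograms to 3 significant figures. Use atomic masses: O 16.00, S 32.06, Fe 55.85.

M(Fe2O3) = 2(55.85) + 3(16.00) = 159.70 g/mol.
M(FeS) = 55.85 + 32.06 = 87.91 g/mol.
201 kg = 201000 g.
n(Fe2O3) = 201000 / 159.70 = 1259 mol.
Step 1 gives a 1:2 ratio of Fe2O3 to Fe, so n(Fe) = 2517 mol.
In step 2 the Fe:FeS ratio is 1:1, so n(FeS) = 2517 mol.
Mass of FeS = 2517 × 87.91 = 221300 g = 221 kg.

221 kg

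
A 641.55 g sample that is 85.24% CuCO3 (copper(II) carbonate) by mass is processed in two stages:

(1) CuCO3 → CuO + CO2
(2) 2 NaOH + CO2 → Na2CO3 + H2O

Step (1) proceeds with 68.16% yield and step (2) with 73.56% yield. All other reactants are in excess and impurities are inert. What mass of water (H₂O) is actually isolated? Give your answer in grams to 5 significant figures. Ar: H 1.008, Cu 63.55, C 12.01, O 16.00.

Pure CuCO3 = 641.55 × 0.8524 = 546.857 g.
M(CuCO3) = 63.55 + 12.01 + 3(16.00) = 123.56 g/mol.
M(H2O) = 2(1.008) + 16.00 = 18.016 g/mol.
n(CuCO3) = 546.857 / 123.56 = 4.42584 mol.
Step 1 (CuCO3:CO2 = 1:1): theoretical n(CO2) = 4.42584 mol; at 68.16% yield, n(CO2) = 3.01665 mol.
Step 2 (CO2:H2O = 1:1): theoretical n(H2O) = 3.01665 mol, so theoretical mass = 3.01665 × 18.016 = 54.3481 g.
At 73.56% yield, actual mass of H2O = 54.3481 × 0.7356 = 39.9784 g.

39.978 g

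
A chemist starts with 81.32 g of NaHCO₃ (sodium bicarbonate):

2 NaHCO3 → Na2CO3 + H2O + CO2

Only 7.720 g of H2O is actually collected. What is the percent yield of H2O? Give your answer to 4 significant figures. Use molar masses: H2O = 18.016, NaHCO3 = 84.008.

88.53 %

n(NaHCO3) = 81.320 g / 84.008 g/mol = 0.96800 mol.
From the equation the NaHCO3:H2O mole ratio is 2:1, so n(H2O) = 0.96800 × 1/2 = 0.48400 mol.
Mass of H2O = 0.48400 mol × 18.016 g/mol = 8.7198 g.
This is the theoretical yield. Percent yield = 7.720 g / 8.7198 g × 100% = 88.534%.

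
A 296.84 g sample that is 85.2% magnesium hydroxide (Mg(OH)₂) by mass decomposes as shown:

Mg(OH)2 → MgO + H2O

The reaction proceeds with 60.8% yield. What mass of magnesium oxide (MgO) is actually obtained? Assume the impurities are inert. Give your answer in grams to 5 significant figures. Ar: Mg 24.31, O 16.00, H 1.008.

106.27 g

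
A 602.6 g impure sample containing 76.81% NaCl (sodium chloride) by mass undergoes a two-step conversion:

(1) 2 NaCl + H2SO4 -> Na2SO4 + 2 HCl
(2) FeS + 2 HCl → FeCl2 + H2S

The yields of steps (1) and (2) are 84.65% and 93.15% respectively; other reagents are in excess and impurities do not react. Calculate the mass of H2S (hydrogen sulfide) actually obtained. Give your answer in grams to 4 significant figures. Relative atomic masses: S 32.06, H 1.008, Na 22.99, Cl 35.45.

106.4 g

Pure NaCl = 602.6 × 0.7681 = 462.86 g.
M(NaCl) = 22.99 + 35.45 = 58.44 g/mol.
M(H2S) = 2(1.008) + 32.06 = 34.076 g/mol.
n(NaCl) = 462.86 / 58.44 = 7.9202 mol.
Step 1 (NaCl:HCl = 2:2): theoretical n(HCl) = 7.9202 mol; at 84.65% yield, n(HCl) = 6.7045 mol.
Step 2 (HCl:H2S = 2:1): theoretical n(H2S) = 3.3522 mol, so theoretical mass = 3.3522 × 34.076 = 114.23 g.
At 93.15% yield, actual mass of H2S = 114.23 × 0.9315 = 106.41 g.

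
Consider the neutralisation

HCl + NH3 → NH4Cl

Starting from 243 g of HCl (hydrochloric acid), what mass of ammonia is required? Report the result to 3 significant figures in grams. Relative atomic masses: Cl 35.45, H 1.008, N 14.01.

114 g

M(HCl) = 1.008 + 35.45 = 36.458 g/mol.
M(NH3) = 14.01 + 3(1.008) = 17.034 g/mol.
n(HCl) = 243.0 g / 36.458 g/mol = 6.665 mol.
From the equation the HCl:NH3 mole ratio is 1:1, so n(NH3) = 6.665 × 1/1 = 6.665 mol.
Mass of NH3 = 6.665 mol × 17.034 g/mol = 113.5 g.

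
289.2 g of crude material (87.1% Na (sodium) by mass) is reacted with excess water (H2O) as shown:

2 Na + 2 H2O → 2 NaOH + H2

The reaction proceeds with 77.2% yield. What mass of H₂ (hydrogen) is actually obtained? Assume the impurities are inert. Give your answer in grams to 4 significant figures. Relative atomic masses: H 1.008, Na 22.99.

8.526 g

Pure Na available = 289.2 g × 0.871 = 251.89 g.
M(Na) = 22.99 g/mol.
M(H2) = 2(1.008) = 2.016 g/mol.
n(Na) = 251.89 g / 22.99 g/mol = 10.957 mol.
From the equation the Na:H2 mole ratio is 2:1, so n(H2) = 10.957 × 1/2 = 5.4783 mol.
Mass of H2 = 5.4783 mol × 2.016 g/mol = 11.044 g.
Actual mass collected = 11.044 g × 0.772 = 8.5262 g.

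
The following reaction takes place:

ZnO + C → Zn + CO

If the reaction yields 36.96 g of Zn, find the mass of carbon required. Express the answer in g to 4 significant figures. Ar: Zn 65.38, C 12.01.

6.789 g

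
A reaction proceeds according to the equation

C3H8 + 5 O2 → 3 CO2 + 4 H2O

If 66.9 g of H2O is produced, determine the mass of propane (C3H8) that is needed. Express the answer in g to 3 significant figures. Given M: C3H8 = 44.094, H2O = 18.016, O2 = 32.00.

40.9 g

n(H2O) = 66.90 g / 18.016 g/mol = 3.713 mol.
From the equation the H2O:C3H8 mole ratio is 4:1, so n(C3H8) = 3.713 × 1/4 = 0.9283 mol.
Mass of C3H8 = 0.9283 mol × 44.094 g/mol = 40.93 g.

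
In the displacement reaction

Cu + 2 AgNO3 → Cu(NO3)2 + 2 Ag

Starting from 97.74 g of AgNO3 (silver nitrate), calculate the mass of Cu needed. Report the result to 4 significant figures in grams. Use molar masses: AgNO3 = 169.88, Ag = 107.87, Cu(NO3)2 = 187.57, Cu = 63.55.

n(AgNO3) = 97.740 g / 169.88 g/mol = 0.57535 mol.
From the equation the AgNO3:Cu mole ratio is 2:1, so n(Cu) = 0.57535 × 1/2 = 0.28767 mol.
Mass of Cu = 0.28767 mol × 63.55 g/mol = 18.282 g.

18.28 g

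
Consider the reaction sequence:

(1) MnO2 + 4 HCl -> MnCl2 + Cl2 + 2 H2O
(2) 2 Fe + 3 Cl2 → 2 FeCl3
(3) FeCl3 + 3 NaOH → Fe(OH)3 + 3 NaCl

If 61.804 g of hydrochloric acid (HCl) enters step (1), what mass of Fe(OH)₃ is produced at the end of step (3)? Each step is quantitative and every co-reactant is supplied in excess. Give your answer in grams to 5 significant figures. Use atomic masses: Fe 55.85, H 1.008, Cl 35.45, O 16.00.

M(HCl) = 1.008 + 35.45 = 36.458 g/mol.
M(Fe(OH)3) = 55.85 + 3(16.00) + 3(1.008) = 106.874 g/mol.
n(HCl) = 61.804 / 36.458 = 1.69521 mol.
Reaction (1): HCl→Cl2 ratio 4:1 ⇒ n(Cl2) = 0.423803 mol.
Reaction (2): Cl2→FeCl3 ratio 3:2 ⇒ n(FeCl3) = 0.282535 mol.
Reaction (3): FeCl3→Fe(OH)3 ratio 1:1 ⇒ n(Fe(OH)3) = 0.282535 mol.
Mass of Fe(OH)3 = 0.282535 × 106.874 = 30.1957 g.

30.196 g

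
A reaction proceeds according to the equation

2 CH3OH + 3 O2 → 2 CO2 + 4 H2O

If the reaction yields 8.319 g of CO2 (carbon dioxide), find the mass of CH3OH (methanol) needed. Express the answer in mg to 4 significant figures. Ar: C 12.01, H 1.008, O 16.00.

M(CO2) = 12.01 + 2(16.00) = 44.01 g/mol.
M(CH3OH) = 12.01 + 4(1.008) + 16.00 = 32.042 g/mol.
n(CO2) = 8.3190 g / 44.01 g/mol = 0.18903 mol.
From the equation the CO2:CH3OH mole ratio is 2:2, so n(CH3OH) = 0.18903 × 2/2 = 0.18903 mol.
Mass of CH3OH = 0.18903 mol × 32.042 g/mol = 6.0567 g.
Converting to mg: 6.0567 g = 6057 mg.

6057 mg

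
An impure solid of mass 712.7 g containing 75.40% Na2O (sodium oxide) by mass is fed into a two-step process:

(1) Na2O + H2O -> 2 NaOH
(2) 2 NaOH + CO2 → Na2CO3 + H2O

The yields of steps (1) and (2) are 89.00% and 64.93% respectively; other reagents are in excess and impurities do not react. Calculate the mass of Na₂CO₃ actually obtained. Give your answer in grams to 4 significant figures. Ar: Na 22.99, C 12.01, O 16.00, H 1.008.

531.0 g

Pure Na2O = 712.7 × 0.7540 = 537.38 g.
M(Na2O) = 2(22.99) + 16.00 = 61.98 g/mol.
M(Na2CO3) = 2(22.99) + 12.01 + 3(16.00) = 105.99 g/mol.
n(Na2O) = 537.38 / 61.98 = 8.6701 mol.
Step 1 (Na2O:NaOH = 1:2): theoretical n(NaOH) = 17.340 mol; at 89.00% yield, n(NaOH) = 15.433 mol.
Step 2 (NaOH:Na2CO3 = 2:1): theoretical n(Na2CO3) = 7.7164 mol, so theoretical mass = 7.7164 × 105.99 = 817.86 g.
At 64.93% yield, actual mass of Na2CO3 = 817.86 × 0.6493 = 531.04 g.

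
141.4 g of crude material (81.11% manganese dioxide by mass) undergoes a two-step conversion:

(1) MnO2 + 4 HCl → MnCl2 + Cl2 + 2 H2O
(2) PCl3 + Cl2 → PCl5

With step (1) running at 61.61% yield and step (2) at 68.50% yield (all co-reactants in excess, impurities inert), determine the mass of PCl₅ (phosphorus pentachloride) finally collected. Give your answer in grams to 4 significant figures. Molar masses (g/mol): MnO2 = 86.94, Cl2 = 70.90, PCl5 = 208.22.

115.9 g

Pure MnO2 = 141.4 × 0.8111 = 114.69 g.
n(MnO2) = 114.69 / 86.94 = 1.3192 mol.
Step 1 (MnO2:Cl2 = 1:1): theoretical n(Cl2) = 1.3192 mol; at 61.61% yield, n(Cl2) = 0.81275 mol.
Step 2 (Cl2:PCl5 = 1:1): theoretical n(PCl5) = 0.81275 mol, so theoretical mass = 0.81275 × 208.22 = 169.23 g.
At 68.50% yield, actual mass of PCl5 = 169.23 × 0.6850 = 115.92 g.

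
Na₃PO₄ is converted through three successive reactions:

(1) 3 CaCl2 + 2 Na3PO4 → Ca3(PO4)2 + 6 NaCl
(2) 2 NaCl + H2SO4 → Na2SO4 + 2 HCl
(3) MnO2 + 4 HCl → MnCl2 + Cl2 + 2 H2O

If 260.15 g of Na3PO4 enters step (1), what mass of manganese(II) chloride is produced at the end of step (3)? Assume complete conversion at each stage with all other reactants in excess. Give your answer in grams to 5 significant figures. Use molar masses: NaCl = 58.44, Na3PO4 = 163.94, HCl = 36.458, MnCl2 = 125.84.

149.77 g

n(Na3PO4) = 260.15 / 163.94 = 1.58686 mol.
Reaction (1): Na3PO4→NaCl ratio 2:6 ⇒ n(NaCl) = 4.76058 mol.
Reaction (2): NaCl→HCl ratio 2:2 ⇒ n(HCl) = 4.76058 mol.
Reaction (3): HCl→MnCl2 ratio 4:1 ⇒ n(MnCl2) = 1.19015 mol.
Mass of MnCl2 = 1.19015 × 125.84 = 149.768 g.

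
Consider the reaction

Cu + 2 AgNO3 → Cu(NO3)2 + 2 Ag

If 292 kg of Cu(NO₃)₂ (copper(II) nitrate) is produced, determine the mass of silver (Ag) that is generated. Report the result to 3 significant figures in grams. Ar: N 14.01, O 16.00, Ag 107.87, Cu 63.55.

M(Cu(NO3)2) = 63.55 + 2(14.01) + 6(16.00) = 187.57 g/mol.
M(Ag) = 107.87 g/mol.
Convert: 292 kg = 292000 g.
n(Cu(NO3)2) = 292000 g / 187.57 g/mol = 1557 mol.
From the equation the Cu(NO3)2:Ag mole ratio is 1:2, so n(Ag) = 1557 × 2/1 = 3114 mol.
Mass of Ag = 3114 mol × 107.87 g/mol = 335900 g.

336000 g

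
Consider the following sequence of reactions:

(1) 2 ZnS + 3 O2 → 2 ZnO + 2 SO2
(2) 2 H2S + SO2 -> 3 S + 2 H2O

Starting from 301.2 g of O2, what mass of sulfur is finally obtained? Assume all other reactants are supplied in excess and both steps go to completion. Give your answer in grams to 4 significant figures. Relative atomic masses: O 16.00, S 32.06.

603.5 g

M(O2) = 2(16.00) = 32.00 g/mol.
M(S) = 32.06 g/mol.
n(O2) = 301.20 / 32.00 = 9.4125 mol.
Step 1 gives a 3:2 ratio of O2 to SO2, so n(SO2) = 6.2750 mol.
In step 2 the SO2:S ratio is 1:3, so n(S) = 18.825 mol.
Mass of S = 18.825 × 32.06 = 603.53 g.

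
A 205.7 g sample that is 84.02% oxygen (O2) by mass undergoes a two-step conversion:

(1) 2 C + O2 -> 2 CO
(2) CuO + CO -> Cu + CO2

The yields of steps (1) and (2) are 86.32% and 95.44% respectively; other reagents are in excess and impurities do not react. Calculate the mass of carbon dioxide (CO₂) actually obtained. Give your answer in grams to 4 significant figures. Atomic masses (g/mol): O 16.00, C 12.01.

391.6 g

Pure O2 = 205.7 × 0.8402 = 172.83 g.
M(O2) = 2(16.00) = 32.00 g/mol.
M(CO2) = 12.01 + 2(16.00) = 44.01 g/mol.
n(O2) = 172.83 / 32.00 = 5.4009 mol.
Step 1 (O2:CO = 1:2): theoretical n(CO) = 10.802 mol; at 86.32% yield, n(CO) = 9.3241 mol.
Step 2 (CO:CO2 = 1:1): theoretical n(CO2) = 9.3241 mol, so theoretical mass = 9.3241 × 44.01 = 410.36 g.
At 95.44% yield, actual mass of CO2 = 410.36 × 0.9544 = 391.64 g.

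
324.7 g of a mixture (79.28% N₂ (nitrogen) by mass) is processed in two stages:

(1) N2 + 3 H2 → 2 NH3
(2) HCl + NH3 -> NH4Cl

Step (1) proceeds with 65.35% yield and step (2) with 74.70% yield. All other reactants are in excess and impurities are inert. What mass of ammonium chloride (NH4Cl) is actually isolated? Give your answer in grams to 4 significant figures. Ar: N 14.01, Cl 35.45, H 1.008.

Pure N2 = 324.7 × 0.7928 = 257.42 g.
M(N2) = 2(14.01) = 28.02 g/mol.
M(NH4Cl) = 14.01 + 4(1.008) + 35.45 = 53.492 g/mol.
n(N2) = 257.42 / 28.02 = 9.1871 mol.
Step 1 (N2:NH3 = 1:2): theoretical n(NH3) = 18.374 mol; at 65.35% yield, n(NH3) = 12.008 mol.
Step 2 (NH3:NH4Cl = 1:1): theoretical n(NH4Cl) = 12.008 mol, so theoretical mass = 12.008 × 53.492 = 642.31 g.
At 74.70% yield, actual mass of NH4Cl = 642.31 × 0.7470 = 479.80 g.

479.8 g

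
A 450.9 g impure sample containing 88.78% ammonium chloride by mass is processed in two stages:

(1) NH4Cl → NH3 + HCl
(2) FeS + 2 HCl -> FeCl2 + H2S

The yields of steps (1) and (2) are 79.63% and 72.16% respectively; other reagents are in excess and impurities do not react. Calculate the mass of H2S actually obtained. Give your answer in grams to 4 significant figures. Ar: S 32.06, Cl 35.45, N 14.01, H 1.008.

73.27 g

Pure NH4Cl = 450.9 × 0.8878 = 400.31 g.
M(NH4Cl) = 14.01 + 4(1.008) + 35.45 = 53.492 g/mol.
M(H2S) = 2(1.008) + 32.06 = 34.076 g/mol.
n(NH4Cl) = 400.31 / 53.492 = 7.4835 mol.
Step 1 (NH4Cl:HCl = 1:1): theoretical n(HCl) = 7.4835 mol; at 79.63% yield, n(HCl) = 5.9591 mol.
Step 2 (HCl:H2S = 2:1): theoretical n(H2S) = 2.9796 mol, so theoretical mass = 2.9796 × 34.076 = 101.53 g.
At 72.16% yield, actual mass of H2S = 101.53 × 0.7216 = 73.265 g.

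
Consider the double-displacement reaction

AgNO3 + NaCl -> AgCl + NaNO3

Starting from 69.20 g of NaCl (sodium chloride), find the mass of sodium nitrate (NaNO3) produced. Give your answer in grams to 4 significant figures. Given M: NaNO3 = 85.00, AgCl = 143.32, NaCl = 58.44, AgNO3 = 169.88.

n(NaCl) = 69.200 g / 58.44 g/mol = 1.1841 mol.
From the equation the NaCl:NaNO3 mole ratio is 1:1, so n(NaNO3) = 1.1841 × 1/1 = 1.1841 mol.
Mass of NaNO3 = 1.1841 mol × 85.00 g/mol = 100.65 g.

100.7 g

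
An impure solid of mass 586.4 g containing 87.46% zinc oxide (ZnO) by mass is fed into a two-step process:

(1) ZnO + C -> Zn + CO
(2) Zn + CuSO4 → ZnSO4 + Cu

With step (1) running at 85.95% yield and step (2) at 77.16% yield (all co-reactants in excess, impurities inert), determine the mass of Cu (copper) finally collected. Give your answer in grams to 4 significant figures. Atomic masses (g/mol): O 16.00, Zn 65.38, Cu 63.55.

265.6 g

Pure ZnO = 586.4 × 0.8746 = 512.87 g.
M(ZnO) = 65.38 + 16.00 = 81.38 g/mol.
M(Cu) = 63.55 g/mol.
n(ZnO) = 512.87 / 81.38 = 6.3021 mol.
Step 1 (ZnO:Zn = 1:1): theoretical n(Zn) = 6.3021 mol; at 85.95% yield, n(Zn) = 5.4167 mol.
Step 2 (Zn:Cu = 1:1): theoretical n(Cu) = 5.4167 mol, so theoretical mass = 5.4167 × 63.55 = 344.23 g.
At 77.16% yield, actual mass of Cu = 344.23 × 0.7716 = 265.61 g.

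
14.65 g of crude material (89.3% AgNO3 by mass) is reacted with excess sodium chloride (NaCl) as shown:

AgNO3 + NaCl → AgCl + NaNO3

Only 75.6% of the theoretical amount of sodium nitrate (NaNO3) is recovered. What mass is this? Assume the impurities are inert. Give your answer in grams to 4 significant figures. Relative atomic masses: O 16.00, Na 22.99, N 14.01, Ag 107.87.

4.949 g

Pure AgNO3 available = 14.65 g × 0.893 = 13.082 g.
M(AgNO3) = 107.87 + 14.01 + 3(16.00) = 169.88 g/mol.
M(NaNO3) = 22.99 + 14.01 + 3(16.00) = 85.00 g/mol.
n(AgNO3) = 13.082 g / 169.88 g/mol = 0.077010 mol.
From the equation the AgNO3:NaNO3 mole ratio is 1:1, so n(NaNO3) = 0.077010 × 1/1 = 0.077010 mol.
Mass of NaNO3 = 0.077010 mol × 85.00 g/mol = 6.5458 g.
Actual mass collected = 6.5458 g × 0.756 = 4.9487 g.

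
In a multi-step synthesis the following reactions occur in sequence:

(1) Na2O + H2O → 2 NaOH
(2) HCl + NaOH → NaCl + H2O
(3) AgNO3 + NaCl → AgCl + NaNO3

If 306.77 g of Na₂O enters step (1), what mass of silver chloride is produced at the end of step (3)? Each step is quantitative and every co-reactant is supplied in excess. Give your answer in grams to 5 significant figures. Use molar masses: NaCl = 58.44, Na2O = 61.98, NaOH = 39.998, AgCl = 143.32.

n(Na2O) = 306.77 / 61.98 = 4.94950 mol.
Reaction (1): Na2O→NaOH ratio 1:2 ⇒ n(NaOH) = 9.89900 mol.
Reaction (2): NaOH→NaCl ratio 1:1 ⇒ n(NaCl) = 9.89900 mol.
Reaction (3): NaCl→AgCl ratio 1:1 ⇒ n(AgCl) = 9.89900 mol.
Mass of AgCl = 9.89900 × 143.32 = 1418.72 g.

1418.7 g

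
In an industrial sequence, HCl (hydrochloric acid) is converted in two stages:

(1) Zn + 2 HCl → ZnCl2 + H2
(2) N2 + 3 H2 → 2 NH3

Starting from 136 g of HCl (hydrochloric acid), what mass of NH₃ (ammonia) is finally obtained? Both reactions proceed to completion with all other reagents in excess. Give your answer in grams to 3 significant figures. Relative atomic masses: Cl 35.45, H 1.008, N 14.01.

21.2 g

M(HCl) = 1.008 + 35.45 = 36.458 g/mol.
M(NH3) = 14.01 + 3(1.008) = 17.034 g/mol.
n(HCl) = 136.0 / 36.458 = 3.730 mol.
Step 1 gives a 2:1 ratio of HCl to H2, so n(H2) = 1.865 mol.
In step 2 the H2:NH3 ratio is 3:2, so n(NH3) = 1.243 mol.
Mass of NH3 = 1.243 × 17.034 = 21.18 g.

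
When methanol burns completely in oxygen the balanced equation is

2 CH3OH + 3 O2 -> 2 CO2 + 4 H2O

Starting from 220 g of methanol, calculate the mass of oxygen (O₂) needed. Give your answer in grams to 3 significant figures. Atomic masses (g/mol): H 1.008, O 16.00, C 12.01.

330 g

M(CH3OH) = 12.01 + 4(1.008) + 16.00 = 32.042 g/mol.
M(O2) = 2(16.00) = 32.00 g/mol.
n(CH3OH) = 220.0 g / 32.042 g/mol = 6.866 mol.
From the equation the CH3OH:O2 mole ratio is 2:3, so n(O2) = 6.866 × 3/2 = 10.30 mol.
Mass of O2 = 10.30 mol × 32.00 g/mol = 329.6 g.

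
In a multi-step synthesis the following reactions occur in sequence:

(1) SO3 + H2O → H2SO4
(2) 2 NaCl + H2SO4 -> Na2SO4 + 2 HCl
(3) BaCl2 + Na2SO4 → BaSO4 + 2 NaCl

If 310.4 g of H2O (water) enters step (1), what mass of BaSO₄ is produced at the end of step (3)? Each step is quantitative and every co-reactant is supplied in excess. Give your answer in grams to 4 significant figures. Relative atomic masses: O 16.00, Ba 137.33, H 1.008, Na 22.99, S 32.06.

M(H2O) = 2(1.008) + 16.00 = 18.016 g/mol.
M(BaSO4) = 137.33 + 32.06 + 4(16.00) = 233.39 g/mol.
n(H2O) = 310.4 / 18.016 = 17.229 mol.
Reaction (1): H2O→H2SO4 ratio 1:1 ⇒ n(H2SO4) = 17.229 mol.
Reaction (2): H2SO4→Na2SO4 ratio 1:1 ⇒ n(Na2SO4) = 17.229 mol.
Reaction (3): Na2SO4→BaSO4 ratio 1:1 ⇒ n(BaSO4) = 17.229 mol.
Mass of BaSO4 = 17.229 × 233.39 = 4021.1 g.

4021 g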